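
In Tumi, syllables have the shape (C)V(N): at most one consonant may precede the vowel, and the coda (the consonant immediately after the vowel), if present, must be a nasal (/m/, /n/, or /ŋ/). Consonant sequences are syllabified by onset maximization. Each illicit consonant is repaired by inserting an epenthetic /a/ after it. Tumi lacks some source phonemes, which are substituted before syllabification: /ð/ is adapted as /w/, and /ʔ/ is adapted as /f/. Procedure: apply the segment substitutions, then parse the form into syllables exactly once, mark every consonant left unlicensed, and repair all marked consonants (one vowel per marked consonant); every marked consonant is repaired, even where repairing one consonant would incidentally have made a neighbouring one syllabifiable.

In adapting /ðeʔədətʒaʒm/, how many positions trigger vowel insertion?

3

After substitution the input is /wefədətʒaʒm/.
The unsyllabifiable consonants are /t/, /ʒ/, /m/; each receives one epenthetic vowel.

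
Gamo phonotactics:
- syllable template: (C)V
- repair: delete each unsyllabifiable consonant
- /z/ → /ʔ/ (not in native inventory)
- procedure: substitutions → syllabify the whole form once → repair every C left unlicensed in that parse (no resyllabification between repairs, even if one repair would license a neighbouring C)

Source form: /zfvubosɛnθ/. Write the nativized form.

vubosɛ

Substitution: /z/ → /ʔ/, giving /ʔfvubosɛnθ/.
Under (C)V, the unsyllabifiable consonants are /ʔ/, /f/, /n/, /θ/ (no codas are permitted; onsets are limited to one consonant).
Deletion applies to /ʔ/, /f/, /n/, /θ/.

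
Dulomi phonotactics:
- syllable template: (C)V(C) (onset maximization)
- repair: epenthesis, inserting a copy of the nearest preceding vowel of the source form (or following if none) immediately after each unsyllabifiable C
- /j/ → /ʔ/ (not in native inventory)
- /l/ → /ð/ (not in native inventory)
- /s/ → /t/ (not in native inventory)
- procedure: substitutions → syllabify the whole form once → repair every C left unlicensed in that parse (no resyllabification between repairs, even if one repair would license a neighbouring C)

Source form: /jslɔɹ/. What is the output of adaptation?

ʔɔtɔðɔɹ

Substitution: /j/ → /ʔ/, /s/ → /t/, /l/ → /ð/, giving /ʔtðɔɹ/.
Under (C)V(C), the unsyllabifiable consonants are /ʔ/, /t/ (at most one coda consonant is licensed; onsets are limited to one consonant).
Epenthesis after each stranded consonant: /ʔ/ → /ʔɔ/, /t/ → /tɔ/.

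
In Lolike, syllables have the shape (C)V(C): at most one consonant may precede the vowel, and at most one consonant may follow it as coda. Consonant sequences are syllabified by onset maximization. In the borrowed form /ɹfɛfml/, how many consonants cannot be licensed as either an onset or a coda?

3

Under (C)V(C), the unsyllabifiable consonants are /ɹ/, /m/, /l/ (at most one coda consonant is licensed; onsets are limited to one consonant).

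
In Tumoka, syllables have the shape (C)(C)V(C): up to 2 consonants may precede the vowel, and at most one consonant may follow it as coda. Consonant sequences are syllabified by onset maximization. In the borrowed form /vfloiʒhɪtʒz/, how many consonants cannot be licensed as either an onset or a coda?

3

Under (C)(C)V(C), the unsyllabifiable consonants are /v/, /ʒ/, /z/ (at most one coda consonant is licensed; onsets may contain at most 2 consonants).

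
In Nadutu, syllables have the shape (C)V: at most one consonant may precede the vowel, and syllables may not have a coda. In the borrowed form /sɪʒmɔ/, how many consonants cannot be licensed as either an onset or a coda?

1

The consonants /ʒ/ cannot be parsed into a legal (C)V syllable (no codas are permitted; onsets are limited to one consonant).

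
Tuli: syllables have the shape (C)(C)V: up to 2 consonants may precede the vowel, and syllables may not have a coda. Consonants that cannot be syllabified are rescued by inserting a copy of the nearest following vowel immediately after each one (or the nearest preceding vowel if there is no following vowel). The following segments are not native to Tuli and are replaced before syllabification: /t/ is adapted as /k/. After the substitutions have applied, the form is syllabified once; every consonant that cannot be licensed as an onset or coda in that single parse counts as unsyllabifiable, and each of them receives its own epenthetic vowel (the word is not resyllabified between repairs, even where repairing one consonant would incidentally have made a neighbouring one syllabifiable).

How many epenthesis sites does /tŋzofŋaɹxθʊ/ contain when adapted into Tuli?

After substitution the input is /kŋzofŋaɹxθʊ/.
The unsyllabifiable consonants are /k/, /ɹ/; each receives one epenthetic vowel.

2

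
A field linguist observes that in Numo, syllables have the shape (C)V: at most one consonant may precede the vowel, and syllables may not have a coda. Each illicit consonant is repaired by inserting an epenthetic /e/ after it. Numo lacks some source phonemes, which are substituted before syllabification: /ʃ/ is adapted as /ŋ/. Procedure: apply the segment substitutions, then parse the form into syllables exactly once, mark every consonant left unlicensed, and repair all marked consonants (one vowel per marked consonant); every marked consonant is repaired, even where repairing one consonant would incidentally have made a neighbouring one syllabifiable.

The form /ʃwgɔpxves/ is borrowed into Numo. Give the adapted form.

Substitution: /ʃ/ → /ŋ/, giving /ŋwgɔpxves/.
The consonants /ŋ/, /w/, /p/, /x/, /s/ cannot be parsed into a legal (C)V syllable (no codas are permitted; onsets are limited to one consonant).
Inserting the epenthetic vowel yields /ŋ/ → /ŋe/, /w/ → /we/, /p/ → /pe/, /x/ → /xe/, /s/ → /se/.

ŋewegɔpexevese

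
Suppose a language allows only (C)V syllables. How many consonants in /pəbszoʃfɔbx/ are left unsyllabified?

5

The consonants /b/, /s/, /ʃ/, /b/, /x/ cannot be parsed into a legal (C)V syllable (no codas are permitted; onsets are limited to one consonant).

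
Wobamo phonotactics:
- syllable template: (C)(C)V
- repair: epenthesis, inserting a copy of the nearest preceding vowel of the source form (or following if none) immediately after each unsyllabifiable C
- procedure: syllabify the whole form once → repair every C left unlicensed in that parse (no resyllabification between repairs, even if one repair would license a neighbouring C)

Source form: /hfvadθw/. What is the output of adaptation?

hafvadaθawa

Under (C)(C)V, the unsyllabifiable consonants are /h/, /d/, /θ/, /w/ (no codas are permitted; onsets may contain at most 2 consonants).
Epenthesis after each stranded consonant: /h/ → /ha/, /d/ → /da/, /θ/ → /θa/, /w/ → /wa/.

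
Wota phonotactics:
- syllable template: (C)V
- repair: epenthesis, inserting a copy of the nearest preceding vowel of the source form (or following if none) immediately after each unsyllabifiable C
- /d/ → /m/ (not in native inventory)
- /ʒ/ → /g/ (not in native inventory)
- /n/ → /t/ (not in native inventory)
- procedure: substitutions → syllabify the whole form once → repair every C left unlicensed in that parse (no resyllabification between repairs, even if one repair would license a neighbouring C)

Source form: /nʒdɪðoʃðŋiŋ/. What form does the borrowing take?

tɪgɪmɪðoʃoðoŋiŋi

Substitution: /n/ → /t/, /ʒ/ → /g/, /d/ → /m/, giving /tgmɪðoʃðŋiŋ/.
The consonants /t/, /g/, /ʃ/, /ð/, /ŋ/ cannot be parsed into a legal (C)V syllable (no codas are permitted; onsets are limited to one consonant).
Each unlicensed consonant becomes the onset of a new syllable: /t/ → /tɪ/, /g/ → /gɪ/, /ʃ/ → /ʃo/, /ð/ → /ðo/, /ŋ/ → /ŋi/.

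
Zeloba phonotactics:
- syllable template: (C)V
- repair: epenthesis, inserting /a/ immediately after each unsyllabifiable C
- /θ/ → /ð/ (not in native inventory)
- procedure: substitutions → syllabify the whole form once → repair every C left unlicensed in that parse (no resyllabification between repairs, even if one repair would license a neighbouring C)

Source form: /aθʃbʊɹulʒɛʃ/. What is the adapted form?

Substitution: /θ/ → /ð/, giving /aðʃbʊɹulʒɛʃ/.
Under (C)V, the unsyllabifiable consonants are /ð/, /ʃ/, /l/, /ʃ/ (no codas are permitted; onsets are limited to one consonant).
Each unlicensed consonant becomes the onset of a new syllable: /ð/ → /ða/, /ʃ/ → /ʃa/, /l/ → /la/, /ʃ/ → /ʃa/.

aðaʃabʊɹulaʒɛʃa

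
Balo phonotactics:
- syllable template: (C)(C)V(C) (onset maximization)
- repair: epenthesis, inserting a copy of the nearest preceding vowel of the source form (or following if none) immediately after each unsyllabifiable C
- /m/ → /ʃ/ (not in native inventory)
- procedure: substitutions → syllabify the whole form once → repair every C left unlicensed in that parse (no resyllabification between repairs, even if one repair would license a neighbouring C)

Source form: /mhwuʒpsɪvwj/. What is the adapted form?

Substitution: /m/ → /ʃ/, giving /ʃhwuʒpsɪvwj/.
The consonants /ʃ/, /w/, /j/ cannot be parsed into a legal (C)(C)V(C) syllable (at most one coda consonant is licensed; onsets may contain at most 2 consonants).
Epenthesis after each stranded consonant: /ʃ/ → /ʃu/, /w/ → /wɪ/, /j/ → /jɪ/.

ʃuhwuʒpsɪvwɪjɪ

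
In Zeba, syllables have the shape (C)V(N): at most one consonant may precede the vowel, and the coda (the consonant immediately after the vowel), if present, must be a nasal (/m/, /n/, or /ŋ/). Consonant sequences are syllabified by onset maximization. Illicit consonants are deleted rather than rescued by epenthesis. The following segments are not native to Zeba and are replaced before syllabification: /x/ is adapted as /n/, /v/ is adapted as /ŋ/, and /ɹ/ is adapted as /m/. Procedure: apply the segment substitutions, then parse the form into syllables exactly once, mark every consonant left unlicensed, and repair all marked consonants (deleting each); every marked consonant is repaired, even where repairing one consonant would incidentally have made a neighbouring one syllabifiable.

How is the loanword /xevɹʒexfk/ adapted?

Substitution: /x/ → /n/, /v/ → /ŋ/, /ɹ/ → /m/, giving /neŋmʒenfk/.
Syllabifying with onset maximization leaves /m/, /f/, /k/ stranded (only a nasal (/m/, /n/, or /ŋ/) is licensed in coda position; onsets are limited to one consonant).
Each unlicensed consonant is deleted: /m/, /f/, /k/.

neŋʒen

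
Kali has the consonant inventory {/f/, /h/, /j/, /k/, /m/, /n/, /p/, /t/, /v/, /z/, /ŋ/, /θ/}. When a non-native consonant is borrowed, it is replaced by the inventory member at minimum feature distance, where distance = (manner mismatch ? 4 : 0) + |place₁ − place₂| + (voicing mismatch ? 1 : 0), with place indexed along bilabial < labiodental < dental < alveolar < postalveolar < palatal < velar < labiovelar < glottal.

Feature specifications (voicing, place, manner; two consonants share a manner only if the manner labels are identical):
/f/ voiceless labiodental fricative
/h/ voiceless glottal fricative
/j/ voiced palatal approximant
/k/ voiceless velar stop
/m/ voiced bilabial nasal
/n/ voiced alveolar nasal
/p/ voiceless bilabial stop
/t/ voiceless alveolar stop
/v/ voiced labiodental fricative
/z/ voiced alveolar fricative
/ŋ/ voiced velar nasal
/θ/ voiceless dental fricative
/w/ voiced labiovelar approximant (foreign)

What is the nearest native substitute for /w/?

j

/j/ is closest: same manner (approximant), place distance 2 (labiovelar→palatal), same voicing; total 2. Next closest is /ŋ/ at distance 5.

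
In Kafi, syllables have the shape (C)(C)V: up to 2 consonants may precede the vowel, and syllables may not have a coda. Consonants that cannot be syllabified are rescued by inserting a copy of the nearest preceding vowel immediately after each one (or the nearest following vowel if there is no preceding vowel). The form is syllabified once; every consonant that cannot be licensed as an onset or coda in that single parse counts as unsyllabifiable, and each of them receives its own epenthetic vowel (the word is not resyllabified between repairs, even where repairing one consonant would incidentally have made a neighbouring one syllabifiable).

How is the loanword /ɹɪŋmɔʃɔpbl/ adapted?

ɹɪŋmɔʃɔpɔbɔlɔ

Syllabifying with onset maximization leaves /p/, /b/, /l/ stranded (no codas are permitted; onsets may contain at most 2 consonants).
Epenthesis after each stranded consonant: /p/ → /pɔ/, /b/ → /bɔ/, /l/ → /lɔ/.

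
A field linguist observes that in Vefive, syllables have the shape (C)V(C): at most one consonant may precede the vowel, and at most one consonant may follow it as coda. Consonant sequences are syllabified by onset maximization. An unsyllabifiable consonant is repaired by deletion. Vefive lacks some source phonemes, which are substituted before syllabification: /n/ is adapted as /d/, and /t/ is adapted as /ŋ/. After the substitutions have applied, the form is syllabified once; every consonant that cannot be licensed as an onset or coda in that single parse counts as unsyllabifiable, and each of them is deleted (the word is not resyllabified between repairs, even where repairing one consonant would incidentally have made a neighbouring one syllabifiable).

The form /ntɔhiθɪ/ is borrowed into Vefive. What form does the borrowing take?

ŋɔhiθɪ

Substitution: /n/ → /d/, /t/ → /ŋ/, giving /dŋɔhiθɪ/.
Under (C)V(C), the unsyllabifiable consonants are /d/ (at most one coda consonant is licensed; onsets are limited to one consonant).
Deleting the stranded consonants removes /d/.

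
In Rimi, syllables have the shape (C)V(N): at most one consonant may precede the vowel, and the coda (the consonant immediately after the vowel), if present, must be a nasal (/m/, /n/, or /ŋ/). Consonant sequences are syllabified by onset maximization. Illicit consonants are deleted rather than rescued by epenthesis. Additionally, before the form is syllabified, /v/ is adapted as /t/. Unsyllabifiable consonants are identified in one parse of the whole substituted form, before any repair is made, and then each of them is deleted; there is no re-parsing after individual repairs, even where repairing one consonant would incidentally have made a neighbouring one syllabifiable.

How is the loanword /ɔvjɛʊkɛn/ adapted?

Substitution: /v/ → /t/, giving /ɔtjɛʊkɛn/.
Syllabifying with onset maximization leaves /t/ stranded (only a nasal (/m/, /n/, or /ŋ/) is licensed in coda position; onsets are limited to one consonant).
Deletion applies to /t/.

ɔjɛʊkɛn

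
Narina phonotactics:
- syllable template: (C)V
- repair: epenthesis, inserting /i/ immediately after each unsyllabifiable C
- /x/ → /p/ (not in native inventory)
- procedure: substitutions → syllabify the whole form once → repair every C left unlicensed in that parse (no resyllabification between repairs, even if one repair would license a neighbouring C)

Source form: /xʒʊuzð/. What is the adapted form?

piʒʊuziði

Substitution: /x/ → /p/, giving /pʒʊuzð/.
Under (C)V, the unsyllabifiable consonants are /p/, /z/, /ð/ (no codas are permitted; onsets are limited to one consonant).
Inserting the epenthetic vowel yields /p/ → /pi/, /z/ → /zi/, /ð/ → /ði/.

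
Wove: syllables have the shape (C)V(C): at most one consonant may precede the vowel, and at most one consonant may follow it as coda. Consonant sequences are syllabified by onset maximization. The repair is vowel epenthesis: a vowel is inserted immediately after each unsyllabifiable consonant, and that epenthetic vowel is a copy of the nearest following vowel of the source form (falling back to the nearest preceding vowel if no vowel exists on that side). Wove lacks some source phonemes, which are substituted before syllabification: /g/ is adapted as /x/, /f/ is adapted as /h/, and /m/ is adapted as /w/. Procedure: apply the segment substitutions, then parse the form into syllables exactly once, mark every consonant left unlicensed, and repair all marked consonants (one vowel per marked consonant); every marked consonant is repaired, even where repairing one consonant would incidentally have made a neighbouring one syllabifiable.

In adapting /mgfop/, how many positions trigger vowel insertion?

After substitution the input is /wxhop/.
The unsyllabifiable consonants are /w/, /x/; each receives one epenthetic vowel.

2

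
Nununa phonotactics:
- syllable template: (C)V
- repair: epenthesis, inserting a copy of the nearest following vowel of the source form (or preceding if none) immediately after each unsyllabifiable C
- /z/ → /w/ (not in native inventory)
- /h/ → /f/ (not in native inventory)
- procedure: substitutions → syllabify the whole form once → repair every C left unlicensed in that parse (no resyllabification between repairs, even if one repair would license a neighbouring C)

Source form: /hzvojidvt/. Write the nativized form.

Substitution: /h/ → /f/, /z/ → /w/, giving /fwvojidvt/.
Syllabifying with onset maximization leaves /f/, /w/, /d/, /v/, /t/ stranded (no codas are permitted; onsets are limited to one consonant).
Each unlicensed consonant becomes the onset of a new syllable: /f/ → /fo/, /w/ → /wo/, /d/ → /di/, /v/ → /vi/, /t/ → /ti/.

fowovojidiviti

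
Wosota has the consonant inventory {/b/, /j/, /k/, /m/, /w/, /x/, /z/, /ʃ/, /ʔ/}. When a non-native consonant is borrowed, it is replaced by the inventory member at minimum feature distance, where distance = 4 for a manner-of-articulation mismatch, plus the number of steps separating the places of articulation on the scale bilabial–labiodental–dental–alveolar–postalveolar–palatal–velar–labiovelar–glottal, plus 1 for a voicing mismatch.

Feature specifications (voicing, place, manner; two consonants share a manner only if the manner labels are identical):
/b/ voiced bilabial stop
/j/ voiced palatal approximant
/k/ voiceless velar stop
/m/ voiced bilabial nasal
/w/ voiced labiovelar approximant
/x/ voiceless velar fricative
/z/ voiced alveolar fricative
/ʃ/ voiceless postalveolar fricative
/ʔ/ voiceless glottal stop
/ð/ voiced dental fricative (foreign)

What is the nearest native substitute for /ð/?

/z/ is closest: same manner (fricative), place distance 1 (dental→alveolar), same voicing; total 1. Next closest is /ʃ/ at distance 3.

z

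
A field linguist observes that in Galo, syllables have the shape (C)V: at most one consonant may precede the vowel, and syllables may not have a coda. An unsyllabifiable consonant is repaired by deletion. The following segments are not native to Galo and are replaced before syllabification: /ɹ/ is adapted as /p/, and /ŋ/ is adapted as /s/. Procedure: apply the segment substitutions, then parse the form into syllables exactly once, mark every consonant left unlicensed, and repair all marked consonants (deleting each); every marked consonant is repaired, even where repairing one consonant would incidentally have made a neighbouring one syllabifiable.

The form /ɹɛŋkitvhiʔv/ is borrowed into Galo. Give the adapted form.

pɛkihi

Substitution: /ɹ/ → /p/, /ŋ/ → /s/, giving /pɛskitvhiʔv/.
The consonants /s/, /t/, /v/, /ʔ/, /v/ cannot be parsed into a legal (C)V syllable (no codas are permitted; onsets are limited to one consonant).
Deleting the stranded consonants removes /s/, /t/, /v/, /ʔ/, /v/.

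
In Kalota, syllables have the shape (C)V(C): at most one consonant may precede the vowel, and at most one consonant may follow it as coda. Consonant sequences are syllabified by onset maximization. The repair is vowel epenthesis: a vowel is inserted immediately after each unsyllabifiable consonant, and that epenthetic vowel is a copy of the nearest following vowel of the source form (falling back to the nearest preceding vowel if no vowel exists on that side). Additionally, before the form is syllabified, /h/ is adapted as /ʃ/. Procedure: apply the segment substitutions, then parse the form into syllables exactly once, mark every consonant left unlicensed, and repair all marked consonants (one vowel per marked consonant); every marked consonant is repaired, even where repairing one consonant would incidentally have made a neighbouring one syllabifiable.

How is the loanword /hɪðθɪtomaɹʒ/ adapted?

Substitution: /h/ → /ʃ/, giving /ʃɪðθɪtomaɹʒ/.
The consonants /ʒ/ cannot be parsed into a legal (C)V(C) syllable (at most one coda consonant is licensed; onsets are limited to one consonant).
Each unlicensed consonant becomes the onset of a new syllable: /ʒ/ → /ʒa/.

ʃɪðθɪtomaɹʒa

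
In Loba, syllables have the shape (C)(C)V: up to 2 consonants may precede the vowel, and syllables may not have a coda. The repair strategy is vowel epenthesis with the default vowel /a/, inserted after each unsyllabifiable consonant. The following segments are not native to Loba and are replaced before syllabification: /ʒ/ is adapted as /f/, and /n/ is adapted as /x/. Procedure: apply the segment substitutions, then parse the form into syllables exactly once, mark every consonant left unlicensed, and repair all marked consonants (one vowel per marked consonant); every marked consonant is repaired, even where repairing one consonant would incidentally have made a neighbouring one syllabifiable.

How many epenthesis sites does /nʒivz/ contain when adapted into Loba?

2

After substitution the input is /xfivz/.
The unsyllabifiable consonants are /v/, /z/; each receives one epenthetic vowel.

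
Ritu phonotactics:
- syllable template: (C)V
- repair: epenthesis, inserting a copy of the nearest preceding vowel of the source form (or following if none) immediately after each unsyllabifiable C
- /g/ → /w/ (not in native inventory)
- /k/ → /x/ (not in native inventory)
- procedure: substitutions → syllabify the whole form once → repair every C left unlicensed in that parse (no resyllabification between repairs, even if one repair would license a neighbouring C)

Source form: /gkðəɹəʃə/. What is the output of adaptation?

Substitution: /g/ → /w/, /k/ → /x/, giving /wxðəɹəʃə/.
Under (C)V, the unsyllabifiable consonants are /w/, /x/ (no codas are permitted; onsets are limited to one consonant).
Epenthesis after each stranded consonant: /w/ → /wə/, /x/ → /xə/.

wəxəðəɹəʃə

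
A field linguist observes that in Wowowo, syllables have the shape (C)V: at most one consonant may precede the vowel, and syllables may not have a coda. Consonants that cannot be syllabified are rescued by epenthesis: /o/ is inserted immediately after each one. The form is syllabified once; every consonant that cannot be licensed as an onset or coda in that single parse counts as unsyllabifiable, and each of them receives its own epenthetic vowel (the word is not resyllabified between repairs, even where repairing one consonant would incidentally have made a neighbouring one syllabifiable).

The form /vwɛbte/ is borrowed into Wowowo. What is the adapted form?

vowɛbote

Syllabifying with onset maximization leaves /v/, /b/ stranded (no codas are permitted; onsets are limited to one consonant).
Epenthesis after each stranded consonant: /v/ → /vo/, /b/ → /bo/.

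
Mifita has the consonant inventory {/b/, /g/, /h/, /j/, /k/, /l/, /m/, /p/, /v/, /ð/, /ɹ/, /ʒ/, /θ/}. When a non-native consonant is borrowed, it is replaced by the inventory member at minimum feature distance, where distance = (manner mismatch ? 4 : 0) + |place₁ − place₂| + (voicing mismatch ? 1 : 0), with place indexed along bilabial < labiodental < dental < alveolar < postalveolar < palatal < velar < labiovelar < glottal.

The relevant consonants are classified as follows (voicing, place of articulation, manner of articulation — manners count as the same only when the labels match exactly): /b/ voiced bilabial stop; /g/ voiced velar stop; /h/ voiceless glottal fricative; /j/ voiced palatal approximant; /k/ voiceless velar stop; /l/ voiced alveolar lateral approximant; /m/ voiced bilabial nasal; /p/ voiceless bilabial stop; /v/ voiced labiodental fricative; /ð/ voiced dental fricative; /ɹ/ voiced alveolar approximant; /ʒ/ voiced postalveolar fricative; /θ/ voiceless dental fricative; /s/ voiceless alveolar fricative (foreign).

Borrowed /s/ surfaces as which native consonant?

/θ/ is closest: same manner (fricative), place distance 1 (alveolar→dental), same voicing; total 1. Next closest is /ð/ at distance 2.

θ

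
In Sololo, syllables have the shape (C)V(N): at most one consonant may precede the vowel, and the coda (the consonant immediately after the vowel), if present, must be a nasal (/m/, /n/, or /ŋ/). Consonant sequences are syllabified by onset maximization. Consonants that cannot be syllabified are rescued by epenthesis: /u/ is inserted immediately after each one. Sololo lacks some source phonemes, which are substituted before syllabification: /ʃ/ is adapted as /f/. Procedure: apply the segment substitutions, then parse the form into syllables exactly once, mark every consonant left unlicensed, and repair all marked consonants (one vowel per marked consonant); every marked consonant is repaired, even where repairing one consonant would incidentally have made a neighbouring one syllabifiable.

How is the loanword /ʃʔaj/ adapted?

fuʔaju

Substitution: /ʃ/ → /f/, giving /fʔaj/.
Syllabifying with onset maximization leaves /f/, /j/ stranded (only a nasal (/m/, /n/, or /ŋ/) is licensed in coda position; onsets are limited to one consonant).
Epenthesis after each stranded consonant: /f/ → /fu/, /j/ → /ju/.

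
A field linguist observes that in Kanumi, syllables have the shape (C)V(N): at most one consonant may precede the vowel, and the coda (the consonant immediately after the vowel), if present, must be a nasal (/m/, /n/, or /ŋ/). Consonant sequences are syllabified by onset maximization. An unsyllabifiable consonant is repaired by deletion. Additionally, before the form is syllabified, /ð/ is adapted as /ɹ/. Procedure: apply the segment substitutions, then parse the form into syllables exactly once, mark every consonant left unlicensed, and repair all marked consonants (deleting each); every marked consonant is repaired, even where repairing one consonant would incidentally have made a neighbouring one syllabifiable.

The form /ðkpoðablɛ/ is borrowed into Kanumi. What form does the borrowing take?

Substitution: /ð/ → /ɹ/, giving /ɹkpoɹablɛ/.
The consonants /ɹ/, /k/, /b/ cannot be parsed into a legal (C)V(N) syllable (only a nasal (/m/, /n/, or /ŋ/) is licensed in coda position; onsets are limited to one consonant).
Deletion applies to /ɹ/, /k/, /b/.

poɹalɛ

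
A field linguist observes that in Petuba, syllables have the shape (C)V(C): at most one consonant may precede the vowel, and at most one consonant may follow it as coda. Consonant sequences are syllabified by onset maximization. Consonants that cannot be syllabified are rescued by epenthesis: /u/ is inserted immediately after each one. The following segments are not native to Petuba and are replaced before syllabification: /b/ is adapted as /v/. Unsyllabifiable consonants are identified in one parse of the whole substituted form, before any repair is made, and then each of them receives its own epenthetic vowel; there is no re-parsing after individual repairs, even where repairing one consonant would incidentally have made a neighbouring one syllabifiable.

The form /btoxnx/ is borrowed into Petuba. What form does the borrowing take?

Substitution: /b/ → /v/, giving /vtoxnx/.
The consonants /v/, /n/, /x/ cannot be parsed into a legal (C)V(C) syllable (at most one coda consonant is licensed; onsets are limited to one consonant).
Each unlicensed consonant becomes the onset of a new syllable: /v/ → /vu/, /n/ → /nu/, /x/ → /xu/.

vutoxnuxu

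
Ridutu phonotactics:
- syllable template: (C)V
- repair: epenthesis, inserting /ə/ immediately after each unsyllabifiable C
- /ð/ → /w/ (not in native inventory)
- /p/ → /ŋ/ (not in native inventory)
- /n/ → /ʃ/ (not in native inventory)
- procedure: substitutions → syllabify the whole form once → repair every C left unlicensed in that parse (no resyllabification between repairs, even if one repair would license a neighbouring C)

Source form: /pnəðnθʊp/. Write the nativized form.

Substitution: /p/ → /ŋ/, /n/ → /ʃ/, /ð/ → /w/, giving /ŋʃəwʃθʊŋ/.
Syllabifying with onset maximization leaves /ŋ/, /w/, /ʃ/, /ŋ/ stranded (no codas are permitted; onsets are limited to one consonant).
Epenthesis after each stranded consonant: /ŋ/ → /ŋə/, /w/ → /wə/, /ʃ/ → /ʃə/, /ŋ/ → /ŋə/.

ŋəʃəwəʃəθʊŋə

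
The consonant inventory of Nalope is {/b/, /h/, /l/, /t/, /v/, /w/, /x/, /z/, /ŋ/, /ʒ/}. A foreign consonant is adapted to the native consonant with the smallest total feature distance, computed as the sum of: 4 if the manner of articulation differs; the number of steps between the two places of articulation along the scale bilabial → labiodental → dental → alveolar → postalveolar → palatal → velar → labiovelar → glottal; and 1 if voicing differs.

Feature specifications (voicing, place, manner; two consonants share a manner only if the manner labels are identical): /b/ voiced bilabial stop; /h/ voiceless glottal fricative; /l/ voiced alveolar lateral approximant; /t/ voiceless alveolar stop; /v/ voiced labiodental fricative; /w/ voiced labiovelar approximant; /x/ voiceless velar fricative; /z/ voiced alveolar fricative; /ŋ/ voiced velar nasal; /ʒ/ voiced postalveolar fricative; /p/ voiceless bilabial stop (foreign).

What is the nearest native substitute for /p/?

b

/b/ is closest: same manner (stop), place distance 0 (bilabial→bilabial), voicing differs (+1); total 1. Next closest is /t/ at distance 3.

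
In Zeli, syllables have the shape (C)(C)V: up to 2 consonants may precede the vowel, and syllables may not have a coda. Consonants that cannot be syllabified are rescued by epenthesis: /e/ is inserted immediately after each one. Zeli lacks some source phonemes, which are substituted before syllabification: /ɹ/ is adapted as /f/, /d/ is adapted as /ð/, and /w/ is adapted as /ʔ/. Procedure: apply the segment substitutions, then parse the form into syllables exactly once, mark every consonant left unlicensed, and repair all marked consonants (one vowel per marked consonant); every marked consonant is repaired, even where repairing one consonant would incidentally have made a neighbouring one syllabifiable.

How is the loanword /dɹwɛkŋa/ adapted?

ðefʔɛkŋa

Substitution: /d/ → /ð/, /ɹ/ → /f/, /w/ → /ʔ/, giving /ðfʔɛkŋa/.
The consonants /ð/ cannot be parsed into a legal (C)(C)V syllable (no codas are permitted; onsets may contain at most 2 consonants).
Inserting the epenthetic vowel yields /ð/ → /ðe/.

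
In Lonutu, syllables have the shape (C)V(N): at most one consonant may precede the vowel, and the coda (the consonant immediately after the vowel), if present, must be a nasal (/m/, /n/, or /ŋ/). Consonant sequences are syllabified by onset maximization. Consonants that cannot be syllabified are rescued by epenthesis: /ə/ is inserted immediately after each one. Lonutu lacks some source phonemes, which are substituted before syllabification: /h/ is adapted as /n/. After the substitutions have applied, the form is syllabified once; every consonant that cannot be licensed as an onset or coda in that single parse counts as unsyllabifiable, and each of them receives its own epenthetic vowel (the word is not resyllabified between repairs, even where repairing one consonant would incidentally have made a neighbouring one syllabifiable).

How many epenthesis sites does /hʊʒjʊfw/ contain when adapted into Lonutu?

3

After substitution the input is /nʊʒjʊfw/.
The unsyllabifiable consonants are /ʒ/, /f/, /w/; each receives one epenthetic vowel.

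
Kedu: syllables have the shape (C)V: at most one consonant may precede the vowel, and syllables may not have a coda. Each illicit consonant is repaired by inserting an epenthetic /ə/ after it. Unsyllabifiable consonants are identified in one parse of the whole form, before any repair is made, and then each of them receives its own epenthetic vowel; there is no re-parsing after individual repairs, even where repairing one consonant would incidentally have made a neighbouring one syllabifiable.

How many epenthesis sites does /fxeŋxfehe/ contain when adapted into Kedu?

3

The unsyllabifiable consonants are /f/, /ŋ/, /x/; each receives one epenthetic vowel.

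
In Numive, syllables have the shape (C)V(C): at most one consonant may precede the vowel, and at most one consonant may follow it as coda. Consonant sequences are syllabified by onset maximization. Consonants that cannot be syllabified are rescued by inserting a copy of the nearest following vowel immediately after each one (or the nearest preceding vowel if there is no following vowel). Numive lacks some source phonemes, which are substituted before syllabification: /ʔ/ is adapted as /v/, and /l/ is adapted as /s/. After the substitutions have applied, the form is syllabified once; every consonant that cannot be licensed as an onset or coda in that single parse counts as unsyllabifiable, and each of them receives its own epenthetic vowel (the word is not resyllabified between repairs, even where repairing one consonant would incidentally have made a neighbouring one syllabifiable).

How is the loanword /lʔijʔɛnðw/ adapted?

sivijvɛnðɛwɛ

Substitution: /l/ → /s/, /ʔ/ → /v/, giving /svijvɛnðw/.
The consonants /s/, /ð/, /w/ cannot be parsed into a legal (C)V(C) syllable (at most one coda consonant is licensed; onsets are limited to one consonant).
Inserting the epenthetic vowel yields /s/ → /si/, /ð/ → /ðɛ/, /w/ → /wɛ/.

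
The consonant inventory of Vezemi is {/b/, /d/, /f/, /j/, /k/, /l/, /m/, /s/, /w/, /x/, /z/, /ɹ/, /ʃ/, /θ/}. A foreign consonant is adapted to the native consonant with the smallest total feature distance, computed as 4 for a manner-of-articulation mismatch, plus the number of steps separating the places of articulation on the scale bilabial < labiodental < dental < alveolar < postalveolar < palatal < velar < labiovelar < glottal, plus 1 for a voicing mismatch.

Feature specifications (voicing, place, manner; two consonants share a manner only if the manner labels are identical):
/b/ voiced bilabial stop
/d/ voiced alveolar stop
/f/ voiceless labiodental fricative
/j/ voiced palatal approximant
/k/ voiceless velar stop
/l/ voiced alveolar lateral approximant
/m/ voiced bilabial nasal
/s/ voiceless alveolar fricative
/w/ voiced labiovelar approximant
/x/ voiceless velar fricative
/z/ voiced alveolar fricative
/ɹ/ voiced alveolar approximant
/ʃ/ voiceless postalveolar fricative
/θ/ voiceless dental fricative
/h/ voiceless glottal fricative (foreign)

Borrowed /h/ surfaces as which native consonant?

/x/ is closest: same manner (fricative), place distance 2 (glottal→velar), same voicing; total 2. Next closest is /ʃ/ at distance 4.

x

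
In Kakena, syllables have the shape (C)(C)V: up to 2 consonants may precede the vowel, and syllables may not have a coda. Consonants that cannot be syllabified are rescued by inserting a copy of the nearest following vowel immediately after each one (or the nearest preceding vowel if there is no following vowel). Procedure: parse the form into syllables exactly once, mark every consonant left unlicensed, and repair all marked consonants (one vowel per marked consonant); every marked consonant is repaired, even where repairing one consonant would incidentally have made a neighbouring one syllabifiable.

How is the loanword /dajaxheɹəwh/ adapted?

The consonants /w/, /h/ cannot be parsed into a legal (C)(C)V syllable (no codas are permitted; onsets may contain at most 2 consonants).
Epenthesis after each stranded consonant: /w/ → /wə/, /h/ → /hə/.

dajaxheɹəwəhə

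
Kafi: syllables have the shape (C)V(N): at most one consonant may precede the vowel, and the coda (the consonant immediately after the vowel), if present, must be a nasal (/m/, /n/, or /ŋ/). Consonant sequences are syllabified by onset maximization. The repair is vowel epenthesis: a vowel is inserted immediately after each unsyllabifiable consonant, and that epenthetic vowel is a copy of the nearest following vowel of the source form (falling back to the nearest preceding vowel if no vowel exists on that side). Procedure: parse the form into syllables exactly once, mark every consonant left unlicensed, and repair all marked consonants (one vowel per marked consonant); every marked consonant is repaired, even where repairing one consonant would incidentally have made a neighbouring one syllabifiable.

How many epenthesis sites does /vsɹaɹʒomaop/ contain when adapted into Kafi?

The unsyllabifiable consonants are /v/, /s/, /ɹ/, /p/; each receives one epenthetic vowel.

4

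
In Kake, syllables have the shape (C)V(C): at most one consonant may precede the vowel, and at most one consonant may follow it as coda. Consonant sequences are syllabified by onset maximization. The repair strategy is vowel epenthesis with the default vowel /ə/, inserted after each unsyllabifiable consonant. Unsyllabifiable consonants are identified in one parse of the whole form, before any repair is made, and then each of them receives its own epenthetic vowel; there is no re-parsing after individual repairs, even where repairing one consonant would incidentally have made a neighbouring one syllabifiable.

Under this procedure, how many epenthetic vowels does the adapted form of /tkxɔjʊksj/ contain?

The unsyllabifiable consonants are /t/, /k/, /s/, /j/; each receives one epenthetic vowel.

4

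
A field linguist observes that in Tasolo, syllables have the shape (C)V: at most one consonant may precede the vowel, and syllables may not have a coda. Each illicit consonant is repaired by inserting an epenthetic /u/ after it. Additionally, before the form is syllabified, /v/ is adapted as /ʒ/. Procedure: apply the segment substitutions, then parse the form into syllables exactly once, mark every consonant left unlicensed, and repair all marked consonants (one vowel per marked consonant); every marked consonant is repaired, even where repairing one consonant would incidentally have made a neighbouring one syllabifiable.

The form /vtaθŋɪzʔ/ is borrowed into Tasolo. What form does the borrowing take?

ʒutaθuŋɪzuʔu

Substitution: /v/ → /ʒ/, giving /ʒtaθŋɪzʔ/.
The consonants /ʒ/, /θ/, /z/, /ʔ/ cannot be parsed into a legal (C)V syllable (no codas are permitted; onsets are limited to one consonant).
Each unlicensed consonant becomes the onset of a new syllable: /ʒ/ → /ʒu/, /θ/ → /θu/, /z/ → /zu/, /ʔ/ → /ʔu/.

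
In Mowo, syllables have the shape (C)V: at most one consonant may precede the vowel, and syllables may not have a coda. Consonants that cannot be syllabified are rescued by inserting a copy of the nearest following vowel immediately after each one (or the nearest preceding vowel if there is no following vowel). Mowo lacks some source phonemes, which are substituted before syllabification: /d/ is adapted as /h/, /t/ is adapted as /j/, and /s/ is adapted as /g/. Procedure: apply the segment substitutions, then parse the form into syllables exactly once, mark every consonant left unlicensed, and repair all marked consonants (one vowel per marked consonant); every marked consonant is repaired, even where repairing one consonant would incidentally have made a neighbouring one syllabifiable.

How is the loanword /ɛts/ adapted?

Substitution: /t/ → /j/, /s/ → /g/, giving /ɛjg/.
The consonants /j/, /g/ cannot be parsed into a legal (C)V syllable (no codas are permitted; onsets are limited to one consonant).
Each unlicensed consonant becomes the onset of a new syllable: /j/ → /jɛ/, /g/ → /gɛ/.

ɛjɛgɛ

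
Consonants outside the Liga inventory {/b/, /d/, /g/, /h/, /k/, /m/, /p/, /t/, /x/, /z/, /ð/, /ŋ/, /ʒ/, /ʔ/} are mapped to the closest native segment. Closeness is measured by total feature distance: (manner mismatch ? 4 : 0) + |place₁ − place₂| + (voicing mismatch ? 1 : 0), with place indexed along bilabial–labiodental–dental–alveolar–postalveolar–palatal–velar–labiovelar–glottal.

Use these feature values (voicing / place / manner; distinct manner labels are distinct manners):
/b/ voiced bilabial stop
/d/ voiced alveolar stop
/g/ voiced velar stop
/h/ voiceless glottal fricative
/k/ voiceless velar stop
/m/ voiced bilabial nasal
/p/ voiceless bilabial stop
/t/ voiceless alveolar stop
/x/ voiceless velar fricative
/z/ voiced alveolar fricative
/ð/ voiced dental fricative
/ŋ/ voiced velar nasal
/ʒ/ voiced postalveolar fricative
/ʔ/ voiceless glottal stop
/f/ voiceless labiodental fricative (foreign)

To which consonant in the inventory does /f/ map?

/ð/ is closest: same manner (fricative), place distance 1 (labiodental→dental), voicing differs (+1); total 2. Next closest is /z/ at distance 3.

ð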